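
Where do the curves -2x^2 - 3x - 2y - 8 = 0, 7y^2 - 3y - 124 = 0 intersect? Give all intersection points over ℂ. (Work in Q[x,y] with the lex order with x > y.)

{(-3/2, -4), (0, -4), (-3/4 - sqrt(6167)*I/28, 31/7), (-3/4 + sqrt(6167)*I/28, 31/7)}

Compute a lex Gröbner basis by Buchberger's algorithm.
f_1 = -2x^2 - 3x - 2y - 8, LT = x^2.
f_2 = 7y^2 - 3y - 124, LT = y^2.

The S-polynomials (S(f_1,f_2)) all reduce to 0 modulo the current basis, so we have a Gröbner basis.
Inter-reduce: drop elements whose leading term is divisible by another's, tail-reduce, and make monic.
Reduced Gröbner basis: {x^2 + 3/2x + y + 4, y^2 - 3/7y - 124/7}.

A lex Gröbner basis eliminates variables successively. Here y^2 - 3/7y - 124/7 depends only on y, with roots {-4, 31/7}; lifting each root through the earlier basis elements recovers the full solutions.
  y = -4: the earlier basis element becomes x^2 + 3/2x = 0, giving x = -3/2, 0 — points (-3/2, -4), (0, -4).
  y = 31/7: the earlier basis element becomes x^2 + 3/2x + 59/7 = 0, giving x = -3/4 - sqrt(6167)*I/28, -3/4 + sqrt(6167)*I/28 — points (-3/4 - sqrt(6167)*I/28, 31/7), (-3/4 + sqrt(6167)*I/28, 31/7).
This is the nonlinear analogue of row-reducing a linear system.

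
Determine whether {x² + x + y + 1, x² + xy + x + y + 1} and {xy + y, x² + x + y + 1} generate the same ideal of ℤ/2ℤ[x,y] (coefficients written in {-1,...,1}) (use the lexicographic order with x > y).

Equality of ideals is decidable: compute both reduced Gröbner bases (unique for the ordering) and check whether they agree.
Buchberger on the first generating set:
f_1 = x² + x + y + 1, LT = x².
f_2 = x² + xy + x + y + 1, LT = x².

S(f_1,f_2): lcm = x². S = xy.
  leading term xy: no divisor's leading term divides it; move xy to the remainder.
  remainder xy ≠ 0; add g_3 = xy to the basis.

S(f_1,g_3): lcm = x²y. S = xy + y² + y.
  leading term xy: subtract (1)·g_3 from xy + y² + y → y² + y
  leading term y²: no divisor's leading term divides it; move y² to the remainder.
  leading term y: no divisor's leading term divides it; move y to the remainder.
  remainder y² + y ≠ 0; add g_4 = y² + y to the basis.

The other S-polynomials (S(f_2,g_3), S(f_1,g_4), S(f_2,g_4), S(g_3,g_4)) all reduce to 0 modulo the current basis, so we have a Gröbner basis.
Inter-reduce: drop elements whose leading term is divisible by another's, tail-reduce, and make monic.
Reduced Gröbner basis: {x² + x + y + 1, xy, y² + y}.

Buchberger on the second generating set:
h_1 = xy + y, LT = xy.
h_2 = x² + x + y + 1, LT = x².

S(h_1,h_2): lcm = x²y. S = y² + y.
  leading term y²: no divisor's leading term divides it; move y² to the remainder.
  leading term y: no divisor's leading term divides it; move y to the remainder.
  remainder y² + y ≠ 0; add k_3 = y² + y to the basis.

The other S-polynomials (S(h_1,k_3), S(h_2,k_3)) all reduce to 0 modulo the current basis, so we have a Gröbner basis.
Inter-reduce: drop elements whose leading term is divisible by another's, tail-reduce, and make monic.
Reduced Gröbner basis: {x² + x + y + 1, xy + y, y² + y}.

Since the reduced bases disagree, the two ideals are not the same.

No, the ideals differ.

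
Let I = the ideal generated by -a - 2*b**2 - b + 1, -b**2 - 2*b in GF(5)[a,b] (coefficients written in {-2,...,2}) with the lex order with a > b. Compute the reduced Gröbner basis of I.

f_1 = -a - 2*b**2 - b + 1, LT = a.
f_2 = -b**2 - 2*b, LT = b**2.

The S-polynomials (S(f_1,f_2)) all reduce to 0 modulo the current basis, so we have a Gröbner basis.

G = {a + 2*b - 1, b**2 + 2*b}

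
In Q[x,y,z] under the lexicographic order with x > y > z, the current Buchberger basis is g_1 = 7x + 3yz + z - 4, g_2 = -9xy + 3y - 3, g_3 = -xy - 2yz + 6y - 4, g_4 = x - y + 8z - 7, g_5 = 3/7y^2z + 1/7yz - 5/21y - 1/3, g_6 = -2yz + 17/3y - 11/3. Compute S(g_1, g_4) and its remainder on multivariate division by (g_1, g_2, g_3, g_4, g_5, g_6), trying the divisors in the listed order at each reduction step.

S(g_1, g_4) = 3/7yz + y - 55/7z + 45/7; remainder on division = 31/14y - 55/7z + 79/14.

lcm(LM(g_1), LM(g_4)) = x.
S = (lcm/LT(g_1))·g_1 − (lcm/LT(g_4))·g_4 = 3/7yz + y - 55/7z + 45/7.
Reduce S modulo (g_1, g_2, g_3, g_4, g_5, g_6) in that order:
  leading term yz: subtract (-3/14)·g_6 from 3/7yz + y - 55/7z + 45/7 → 31/14y - 55/7z + 79/14
  leading term y: no divisor's leading term divides it; move 31/14y to the remainder.
  leading term z: no divisor's leading term divides it; move -55/7z to the remainder.
  leading term 1: no divisor's leading term divides it; move 79/14 to the remainder.
The remainder 31/14y - 55/7z + 79/14 is nonzero, so it would be added as the next basis element.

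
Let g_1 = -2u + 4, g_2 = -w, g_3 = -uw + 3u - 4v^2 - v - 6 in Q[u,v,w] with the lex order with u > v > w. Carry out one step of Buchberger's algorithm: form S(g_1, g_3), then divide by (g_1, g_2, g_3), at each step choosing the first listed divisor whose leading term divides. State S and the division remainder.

lcm(LM(g_1), LM(g_3)) = uw.
S = (lcm/LT(g_1))·g_1 − (lcm/LT(g_3))·g_3 = 3u - 4v^2 - v - 2w - 6.
Reduce S modulo (g_1, g_2, g_3) in that order:
  leading term u: subtract (-3/2)·g_1 from 3u - 4v^2 - v - 2w - 6 → -4v^2 - v - 2w
  leading term v^2: no divisor's leading term divides it; move -4v^2 to the remainder.
  leading term v: no divisor's leading term divides it; move -v to the remainder.
  leading term w: subtract (2)·g_2 from -2w → 0
The remainder -4v^2 - v is nonzero, so it would be added as the next basis element.

S(g_1, g_3) = 3u - 4v^2 - v - 2w - 6; remainder on division = -4v^2 - v.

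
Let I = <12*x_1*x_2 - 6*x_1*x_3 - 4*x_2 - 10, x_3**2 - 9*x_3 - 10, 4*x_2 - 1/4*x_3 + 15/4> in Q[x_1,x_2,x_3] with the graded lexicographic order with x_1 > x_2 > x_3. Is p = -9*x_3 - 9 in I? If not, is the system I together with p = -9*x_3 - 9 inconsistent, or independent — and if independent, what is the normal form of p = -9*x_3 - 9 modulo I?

-9*x_3 - 9 is independent of I; its normal form modulo I is -9*x_3 - 9.

First compute the reduced Gröbner basis of I by Buchberger's algorithm.
f_1 = 12*x_1*x_2 - 6*x_1*x_3 - 4*x_2 - 10, LT = x_1*x_2.
f_2 = x_3**2 - 9*x_3 - 10, LT = x_3**2.
f_3 = 4*x_2 - 1/4*x_3 + 15/4, LT = x_2.

S(f_1,f_2): leading monomials are coprime, so the S-polynomial reduces to 0 (Buchberger's first criterion).
S(f_1,f_3): lcm = x_1*x_2. S = -7/16*x_1*x_3 - 15/16*x_1 - 1/3*x_2 - 5/6.
  leading term x_1*x_3: no divisor's leading term divides it; move -7/16*x_1*x_3 to the remainder.
  leading term x_1: no divisor's leading term divides it; move -15/16*x_1 to the remainder.
  leading term x_2: subtract (-1/12)·f_3 from -1/3*x_2 - 5/6 → -1/48*x_3 - 25/48
  leading term x_3: no divisor's leading term divides it; move -1/48*x_3 to the remainder.
  leading term 1: no divisor's leading term divides it; move -25/48 to the remainder.
  remainder -7/16*x_1*x_3 - 15/16*x_1 - 1/48*x_3 - 25/48 ≠ 0; add h_4 = -7/16*x_1*x_3 - 15/16*x_1 - 1/48*x_3 - 25/48 to the basis.

S(f_2,f_3): leading monomials are coprime, so the S-polynomial reduces to 0 (Buchberger's first criterion).
S(f_1,h_4): lcm = x_1*x_2*x_3. S = -1/2*x_1*x_3**2 - 15/7*x_1*x_2 - 8/21*x_2*x_3 - 25/21*x_2 - 5/6*x_3.
  leading term x_1*x_3**2: subtract (-1/2*x_1)·f_2 from -1/2*x_1*x_3**2 - 15/7*x_1*x_2 - 8/21*x_2*x_3 - 25/21*x_2 - 5/6*x_3 → -15/7*x_1*x_2 - 9/2*x_1*x_3 - 8/21*x_2*x_3 - 5*x_1 - 25/21*x_2 - 5/6*x_3
  leading term x_1*x_2: subtract (-5/28)·f_1 from -15/7*x_1*x_2 - 9/2*x_1*x_3 - 8/21*x_2*x_3 - 5*x_1 - 25/21*x_2 - 5/6*x_3 → -39/7*x_1*x_3 - 8/21*x_2*x_3 - 5*x_1 - 40/21*x_2 - 5/6*x_3 - 25/14
  leading term x_1*x_3: subtract (624/49)·h_4 from -39/7*x_1*x_3 - 8/21*x_2*x_3 - 5*x_1 - 40/21*x_2 - 5/6*x_3 - 25/14 → -8/21*x_2*x_3 + 340/49*x_1 - 40/21*x_2 - 167/294*x_3 + 475/98
  leading term x_2*x_3: subtract (-2/21*x_3)·f_3 from -8/21*x_2*x_3 + 340/49*x_1 - 40/21*x_2 - 167/294*x_3 + 475/98 → -1/42*x_3**2 + 340/49*x_1 - 40/21*x_2 - 31/147*x_3 + 475/98
  leading term x_3**2: subtract (-1/42)·f_2 from -1/42*x_3**2 + 340/49*x_1 - 40/21*x_2 - 31/147*x_3 + 475/98 → 340/49*x_1 - 40/21*x_2 - 125/294*x_3 + 1355/294
  leading term x_1: no divisor's leading term divides it; move 340/49*x_1 to the remainder.
  leading term x_2: subtract (-10/21)·f_3 from -40/21*x_2 - 125/294*x_3 + 1355/294 → -80/147*x_3 + 940/147
  leading term x_3: no divisor's leading term divides it; move -80/147*x_3 to the remainder.
  leading term 1: no divisor's leading term divides it; move 940/147 to the remainder.
  remainder 340/49*x_1 - 80/147*x_3 + 940/147 ≠ 0; add h_5 = 340/49*x_1 - 80/147*x_3 + 940/147 to the basis.

S(f_2,h_4): lcm = x_1*x_3**2. S = -78/7*x_1*x_3 - 1/21*x_3**2 - 10*x_1 - 25/21*x_3.
  leading term x_1*x_3: subtract (1248/49)·h_4 from -78/7*x_1*x_3 - 1/21*x_3**2 - 10*x_1 - 25/21*x_3 → -1/21*x_3**2 + 680/49*x_1 - 97/147*x_3 + 650/49
  leading term x_3**2: subtract (-1/21)·f_2 from -1/21*x_3**2 + 680/49*x_1 - 97/147*x_3 + 650/49 → 680/49*x_1 - 160/147*x_3 + 1880/147
  leading term x_1: subtract (2)·h_5 from 680/49*x_1 - 160/147*x_3 + 1880/147 → 0
  remainder 0.

S(f_3,h_4): leading monomials are coprime, so the S-polynomial reduces to 0 (Buchberger's first criterion).
S(f_1,h_5): lcm = x_1*x_2. S = -1/2*x_1*x_3 + 4/51*x_2*x_3 - 64/51*x_2 - 5/6.
  leading term x_1*x_3: subtract (8/7)·h_4 from -1/2*x_1*x_3 + 4/51*x_2*x_3 - 64/51*x_2 - 5/6 → 4/51*x_2*x_3 + 15/14*x_1 - 64/51*x_2 + 1/42*x_3 - 5/21
  leading term x_2*x_3: subtract (1/51*x_3)·f_3 from 4/51*x_2*x_3 + 15/14*x_1 - 64/51*x_2 + 1/42*x_3 - 5/21 → 1/204*x_3**2 + 15/14*x_1 - 64/51*x_2 - 71/1428*x_3 - 5/21
  leading term x_3**2: subtract (1/204)·f_2 from 1/204*x_3**2 + 15/14*x_1 - 64/51*x_2 - 71/1428*x_3 - 5/21 → 15/14*x_1 - 64/51*x_2 - 2/357*x_3 - 45/238
  leading term x_1: subtract (21/136)·h_5 from 15/14*x_1 - 64/51*x_2 - 2/357*x_3 - 45/238 → -64/51*x_2 + 4/51*x_3 - 20/17
  leading term x_2: subtract (-16/51)·f_3 from -64/51*x_2 + 4/51*x_3 - 20/17 → 0
  remainder 0.

S(f_2,h_5): leading monomials are coprime, so the S-polynomial reduces to 0 (Buchberger's first criterion).
S(f_3,h_5): leading monomials are coprime, so the S-polynomial reduces to 0 (Buchberger's first criterion).
S(h_4,h_5): lcm = x_1*x_3. S = 4/51*x_3**2 + 15/7*x_1 - 104/119*x_3 + 25/21.
  leading term x_3**2: subtract (4/51)·f_2 from 4/51*x_3**2 + 15/7*x_1 - 104/119*x_3 + 25/21 → 15/7*x_1 - 20/119*x_3 + 235/119
  leading term x_1: subtract (21/68)·h_5 from 15/7*x_1 - 20/119*x_3 + 235/119 → 0
  remainder 0.

Every S-polynomial of the final basis reduces to 0, so we have a Gröbner basis.
Inter-reduce: drop elements whose leading term is divisible by another's, tail-reduce, and make monic.
Reduced Gröbner basis: {x_3**2 - 9*x_3 - 10, x_1 - 4/51*x_3 + 47/51, x_2 - 1/16*x_3 + 15/16}.
Label its elements g_1 = x_3**2 - 9*x_3 - 10, g_2 = x_1 - 4/51*x_3 + 47/51, g_3 = x_2 - 1/16*x_3 + 15/16.

Reduce p = -9*x_3 - 9 modulo G:
  leading term x_3: no divisor's leading term divides it; move -9*x_3 to the remainder.
  leading term 1: no divisor's leading term divides it; move -9 to the remainder.
  normal form = -9*x_3 - 9.
The normal form is nonzero, so p ∉ I. Since p minus its normal form lies in I, I + (p) = I + (r) where r = -9*x_3 - 9; decide whether this ideal is the whole ring.
Run Buchberger on G together with r (pairs among the g_i already reduce to 0 since G is a Gröbner basis):
g_1 = x_3**2 - 9*x_3 - 10, LT = x_3**2.
g_2 = x_1 - 4/51*x_3 + 47/51, LT = x_1.
g_3 = x_2 - 1/16*x_3 + 15/16, LT = x_2.
r = -9*x_3 - 9, LT = x_3.

S(g_1,g_2): leading monomials are coprime, so the S-polynomial reduces to 0 (Buchberger's first criterion).
S(g_1,g_3): leading monomials are coprime, so the S-polynomial reduces to 0 (Buchberger's first criterion).
S(g_1,r): lcm = x_3**2. S = -10*x_3 - 10.
  leading term x_3: subtract (10/9)·r from -10*x_3 - 10 → 0
  remainder 0.

S(g_2,g_3): leading monomials are coprime, so the S-polynomial reduces to 0 (Buchberger's first criterion).
S(g_2,r): leading monomials are coprime, so the S-polynomial reduces to 0 (Buchberger's first criterion).
S(g_3,r): leading monomials are coprime, so the S-polynomial reduces to 0 (Buchberger's first criterion).
Every S-polynomial of the final basis reduces to 0, so we have a Gröbner basis.
Inter-reduce: drop elements whose leading term is divisible by another's, tail-reduce, and make monic.
Reduced Gröbner basis: {x_1 + 1, x_2 + 1, x_3 + 1}.
The reduced Gröbner basis of I + (p) is {x_1 + 1, x_2 + 1, x_3 + 1} ≠ {1}, a proper ideal, so the enlarged system stays consistent: p is independent of I, with normal form -9*x_3 - 9.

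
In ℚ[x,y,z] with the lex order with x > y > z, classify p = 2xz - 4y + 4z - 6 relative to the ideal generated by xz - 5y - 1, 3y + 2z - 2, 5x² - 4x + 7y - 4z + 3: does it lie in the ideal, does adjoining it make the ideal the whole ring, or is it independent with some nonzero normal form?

First compute the reduced Gröbner basis of I by Buchberger's algorithm.
f_1 = xz - 5y - 1, LT = xz.
f_2 = 3y + 2z - 2, LT = y.
f_3 = 5x² - 4x + 7y - 4z + 3, LT = x².

S(f_1,f_3): lcm = x²z. S = -5xy + ⅘xz - x - 7/5yz + ⅘z² - ⅗z.
  reduce S modulo (f_1, f_2, f_3):
  remainder -13/3x + 26/15z² - 689/45z + 806/45 ≠ 0; add h_4 = -13/3x + 26/15z² - 689/45z + 806/45 to the basis.

S(f_1,h_4): lcm = xz. S = -5y + ⅖z³ - 53/15z² + 62/15z - 1.
  reduce S modulo (f_1, f_2, f_3, h_4):
  remainder ⅖z³ - 53/15z² + 112/15z - 13/3 ≠ 0; add h_5 = ⅖z³ - 53/15z² + 112/15z - 13/3 to the basis.

The other S-polynomials (S(f_1,f_2), S(f_2,f_3), S(f_2,h_4), S(f_3,h_4), S(f_1,h_5), S(f_2,h_5), S(f_3,h_5), S(h_4,h_5)) all reduce to 0 modulo the current basis, so we have a Gröbner basis.
Inter-reduce: drop elements whose leading term is divisible by another's, tail-reduce, and make monic.
Reduced Gröbner basis: {x - ⅖z² + 53/15z - 62/15, y + ⅔z - ⅔, z³ - 53/6z² + 56/3z - 65/6}.
Label its elements g_1 = x - ⅖z² + 53/15z - 62/15, g_2 = y + ⅔z - ⅔, g_3 = z³ - 53/6z² + 56/3z - 65/6.

Reduce p = 2xz - 4y + 4z - 6 modulo G:
  leading term xz: subtract (2z)·g_1 from 2xz - 4y + 4z - 6 → -4y + ⅘z³ - 106/15z² + 184/15z - 6
  leading term y: subtract (-4)·g_2 from -4y + ⅘z³ - 106/15z² + 184/15z - 6 → ⅘z³ - 106/15z² + 224/15z - 26/3
  leading term z³: subtract (⅘)·g_3 from ⅘z³ - 106/15z² + 224/15z - 26/3 → 0
  normal form = 0.
Since the normal form is 0, p ∈ I.

Ideal membership is decidable via reduction modulo a Gröbner basis.

2xz - 4y + 4z - 6 lies in I (it reduces to 0).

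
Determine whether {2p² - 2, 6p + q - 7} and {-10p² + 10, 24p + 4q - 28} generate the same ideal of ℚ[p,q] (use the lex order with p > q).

Yes, the ideals are equal.

Since reduced Gröbner bases are canonical representatives of ideals under a given ordering, it suffices to compute and compare them.
Buchberger on the first generating set:
f_1 = 2p² - 2, LT = p².
f_2 = 6p + q - 7, LT = p.

S(f_1,f_2): lcm = p². S = -⅙pq + 7/6p - 1.
  leading term pq: subtract (-1/36q)·f_2 from -⅙pq + 7/6p - 1 → 7/6p + 1/36q² - 7/36q - 1
  leading term p: subtract (7/36)·f_2 from 7/6p + 1/36q² - 7/36q - 1 → 1/36q² - 7/18q + 13/36
  leading term q²: no divisor's leading term divides it; move 1/36q² to the remainder.
  leading term q: no divisor's leading term divides it; move -7/18q to the remainder.
  leading term 1: no divisor's leading term divides it; move 13/36 to the remainder.
  remainder 1/36q² - 7/18q + 13/36 ≠ 0; add g_3 = 1/36q² - 7/18q + 13/36 to the basis.

S(f_1,g_3): leading monomials are coprime, so the S-polynomial reduces to 0 (Buchberger's first criterion).
S(f_2,g_3): leading monomials are coprime, so the S-polynomial reduces to 0 (Buchberger's first criterion).
Every S-polynomial of the final basis reduces to 0, so we have a Gröbner basis.
Inter-reduce: drop elements whose leading term is divisible by another's, tail-reduce, and make monic.
Reduced Gröbner basis: {p + ⅙q - 7/6, q² - 14q + 13}.

Buchberger on the second generating set:
h_1 = -10p² + 10, LT = p².
h_2 = 24p + 4q - 28, LT = p.

S(h_1,h_2): lcm = p². S = -⅙pq + 7/6p - 1.
  leading term pq: subtract (-1/144q)·h_2 from -⅙pq + 7/6p - 1 → 7/6p + 1/36q² - 7/36q - 1
  leading term p: subtract (7/144)·h_2 from 7/6p + 1/36q² - 7/36q - 1 → 1/36q² - 7/18q + 13/36
  leading term q²: no divisor's leading term divides it; move 1/36q² to the remainder.
  leading term q: no divisor's leading term divides it; move -7/18q to the remainder.
  leading term 1: no divisor's leading term divides it; move 13/36 to the remainder.
  remainder 1/36q² - 7/18q + 13/36 ≠ 0; add k_3 = 1/36q² - 7/18q + 13/36 to the basis.

S(h_1,k_3): leading monomials are coprime, so the S-polynomial reduces to 0 (Buchberger's first criterion).
S(h_2,k_3): leading monomials are coprime, so the S-polynomial reduces to 0 (Buchberger's first criterion).
Every S-polynomial of the final basis reduces to 0, so we have a Gröbner basis.
Inter-reduce: drop elements whose leading term is divisible by another's, tail-reduce, and make monic.
Reduced Gröbner basis: {p + ⅙q - 7/6, q² - 14q + 13}.

These coincide, so the ideals are equal.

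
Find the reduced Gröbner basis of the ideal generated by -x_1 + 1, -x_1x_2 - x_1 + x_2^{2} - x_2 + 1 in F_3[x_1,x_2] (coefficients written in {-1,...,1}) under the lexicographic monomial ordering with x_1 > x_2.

G = {x_1 - 1, x_2^{2} + x_2}

f_1 = -x_1 + 1, LT = x_1.
f_2 = -x_1x_2 - x_1 + x_2^{2} - x_2 + 1, LT = x_1x_2.

S(f_1,f_2): lcm = x_1x_2. S = -x_1 + x_2^{2} + x_2 + 1.
  leading term x_1: subtract (1)·f_1 from -x_1 + x_2^{2} + x_2 + 1 → x_2^{2} + x_2
  leading term x_2^{2}: no divisor's leading term divides it; move x_2^{2} to the remainder.
  leading term x_2: no divisor's leading term divides it; move x_2 to the remainder.
  remainder x_2^{2} + x_2 ≠ 0; add g_3 = x_2^{2} + x_2 to the basis.

S(f_1,g_3): leading monomials are coprime, so the S-polynomial reduces to 0 (Buchberger's first criterion).
S(f_2,g_3): lcm = x_1x_2^{2}. S = -x_2^{3} + x_2^{2} - x_2.
  leading term x_2^{3}: subtract (-x_2)·g_3 from -x_2^{3} + x_2^{2} - x_2 → -x_2^{2} - x_2
  leading term x_2^{2}: subtract (-1)·g_3 from -x_2^{2} - x_2 → 0
  remainder 0.

Every S-polynomial of the final basis reduces to 0, so we have a Gröbner basis.
Inter-reduce: drop elements whose leading term is divisible by another's, tail-reduce, and make monic.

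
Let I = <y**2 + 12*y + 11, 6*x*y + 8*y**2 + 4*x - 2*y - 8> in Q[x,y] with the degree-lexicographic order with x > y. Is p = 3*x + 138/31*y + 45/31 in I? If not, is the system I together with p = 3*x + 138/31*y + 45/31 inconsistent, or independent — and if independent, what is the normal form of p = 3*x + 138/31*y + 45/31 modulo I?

First compute the reduced Gröbner basis of I by Buchberger's algorithm.
f_1 = y**2 + 12*y + 11, LT = y**2.
f_2 = 6*x*y + 8*y**2 + 4*x - 2*y - 8, LT = x*y.

S(f_1,f_2): lcm = x*y**2. S = -4/3*y**3 + 34/3*x*y + 1/3*y**2 + 11*x + 4/3*y.
  leading term y**3: subtract (-4/3*y)·f_1 from -4/3*y**3 + 34/3*x*y + 1/3*y**2 + 11*x + 4/3*y → 34/3*x*y + 49/3*y**2 + 11*x + 16*y
  leading term x*y: subtract (17/9)·f_2 from 34/3*x*y + 49/3*y**2 + 11*x + 16*y → 11/9*y**2 + 31/9*x + 178/9*y + 136/9
  leading term y**2: subtract (11/9)·f_1 from 11/9*y**2 + 31/9*x + 178/9*y + 136/9 → 31/9*x + 46/9*y + 5/3
  leading term x: no divisor's leading term divides it; move 31/9*x to the remainder.
  leading term y: no divisor's leading term divides it; move 46/9*y to the remainder.
  leading term 1: no divisor's leading term divides it; move 5/3 to the remainder.
  remainder 31/9*x + 46/9*y + 5/3 ≠ 0; add h_3 = 31/9*x + 46/9*y + 5/3 to the basis.

The other S-polynomials (S(f_1,h_3), S(f_2,h_3)) all reduce to 0 modulo the current basis, so we have a Gröbner basis.
Inter-reduce: drop elements whose leading term is divisible by another's, tail-reduce, and make monic.
Reduced Gröbner basis: {y**2 + 12*y + 11, x + 46/31*y + 15/31}.
Label its elements g_1 = y**2 + 12*y + 11, g_2 = x + 46/31*y + 15/31.

Reduce p = 3*x + 138/31*y + 45/31 modulo G:
  leading term x: subtract (3)·g_2 from 3*x + 138/31*y + 45/31 → 0
  normal form = 0.
Since the normal form is 0, p ∈ I.

3*x + 138/31*y + 45/31 lies in I (it reduces to 0).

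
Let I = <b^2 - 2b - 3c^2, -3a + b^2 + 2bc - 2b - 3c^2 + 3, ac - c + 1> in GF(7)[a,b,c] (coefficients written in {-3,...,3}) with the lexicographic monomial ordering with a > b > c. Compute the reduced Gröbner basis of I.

G = {a - c^5 + c - 1, b + 2c^4 - 2, c^6 - c^2 + 1}

This is the nonlinear analogue of row-reducing a linear system.

f_1 = b^2 - 2b - 3c^2, LT = b^2.
f_2 = -3a + b^2 + 2bc - 2b - 3c^2 + 3, LT = a.
f_3 = ac - c + 1, LT = ac.

S(f_2,f_3): lcm = ac. S = 2b^2c - 3bc^2 + 3bc + c^3 - 1.
  leading term b^2c: subtract (2c)·f_1 from 2b^2c - 3bc^2 + 3bc + c^3 - 1 → -3bc^2 - 1
  leading term bc^2: no divisor's leading term divides it; move -3bc^2 to the remainder.
  leading term 1: no divisor's leading term divides it; move -1 to the remainder.
  remainder -3bc^2 - 1 ≠ 0; add g_4 = -3bc^2 - 1 to the basis.

S(f_1,g_4): lcm = b^2c^2. S = -2bc^2 + 2b - 3c^4.
  leading term bc^2: subtract (3)·g_4 from -2bc^2 + 2b - 3c^4 → 2b - 3c^4 + 3
  leading term b: no divisor's leading term divides it; move 2b to the remainder.
  leading term c^4: no divisor's leading term divides it; move -3c^4 to the remainder.
  leading term 1: no divisor's leading term divides it; move 3 to the remainder.
  remainder 2b - 3c^4 + 3 ≠ 0; add g_5 = 2b - 3c^4 + 3 to the basis.

S(g_4,g_5): lcm = bc^2. S = -2c^6 + 2c^2 - 2.
  leading term c^6: no divisor's leading term divides it; move -2c^6 to the remainder.
  leading term c^2: no divisor's leading term divides it; move 2c^2 to the remainder.
  leading term 1: no divisor's leading term divides it; move -2 to the remainder.
  remainder -2c^6 + 2c^2 - 2 ≠ 0; add g_6 = -2c^6 + 2c^2 - 2 to the basis.

The other S-polynomials (S(f_1,f_2), S(f_1,f_3), S(f_2,g_4), S(f_3,g_4), S(f_1,g_5), S(f_2,g_5), S(f_3,g_5), S(f_1,g_6), S(f_2,g_6), S(f_3,g_6), S(g_4,g_6), S(g_5,g_6)) all reduce to 0 modulo the current basis, so we have a Gröbner basis.
Inter-reduce: drop elements whose leading term is divisible by another's, tail-reduce, and make monic.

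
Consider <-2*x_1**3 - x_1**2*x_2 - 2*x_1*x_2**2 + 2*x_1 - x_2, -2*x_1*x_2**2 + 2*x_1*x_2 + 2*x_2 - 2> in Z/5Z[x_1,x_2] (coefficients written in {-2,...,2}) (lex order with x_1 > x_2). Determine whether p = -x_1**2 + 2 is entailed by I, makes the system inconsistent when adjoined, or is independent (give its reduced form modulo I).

First compute the reduced Gröbner basis of I by Buchberger's algorithm.
f_1 = -2*x_1**3 - x_1**2*x_2 - 2*x_1*x_2**2 + 2*x_1 - x_2, LT = x_1**3.
f_2 = -2*x_1*x_2**2 + 2*x_1*x_2 + 2*x_2 - 2, LT = x_1*x_2**2.

S(f_1,f_2): lcm = x_1**3*x_2**2. S = x_1**3*x_2 - 2*x_1**2*x_2**3 + x_1**2*x_2 - x_1**2 + x_1*x_2**4 - x_1*x_2**2 - 2*x_2**3.
  reduce S modulo (f_1, f_2):
  remainder x_1**2*x_2 - x_1**2 - x_2**3 + x_2**2 + 2*x_2 - 2 ≠ 0; add h_3 = x_1**2*x_2 - x_1**2 - x_2**3 + x_2**2 + 2*x_2 - 2 to the basis.

S(f_2,h_3): lcm = x_1**2*x_2**2. S = -x_1*x_2 + x_1 + x_2**4 - x_2**3 - 2*x_2**2 + 2*x_2.
  reduce S modulo (f_1, f_2, h_3):
  remainder -x_1*x_2 + x_1 + x_2**4 - x_2**3 - 2*x_2**2 + 2*x_2 ≠ 0; add h_4 = -x_1*x_2 + x_1 + x_2**4 - x_2**3 - 2*x_2**2 + 2*x_2 to the basis.

S(f_2,h_4): lcm = x_1*x_2**2. S = x_2**5 - x_2**4 - 2*x_2**3 + 2*x_2**2 - x_2 + 1.
  reduce S modulo (f_1, f_2, h_3, h_4):
  remainder x_2**5 - x_2**4 - 2*x_2**3 + 2*x_2**2 - x_2 + 1 ≠ 0; add h_5 = x_2**5 - x_2**4 - 2*x_2**3 + 2*x_2**2 - x_2 + 1 to the basis.

The other S-polynomials (S(f_1,h_3), S(f_1,h_4), S(h_3,h_4), S(f_1,h_5), S(f_2,h_5), S(h_3,h_5), S(h_4,h_5)) all reduce to 0 modulo the current basis, so we have a Gröbner basis.
Inter-reduce: drop elements whose leading term is divisible by another's, tail-reduce, and make monic.
Reduced Gröbner basis: {x_1**3 - 2*x_1**2 + x_2**4 + 2*x_2**3, x_1*x_2 - x_1 - x_2**4 + x_2**3 + 2*x_2**2 - 2*x_2, x_2**5 - x_2**4 - 2*x_2**3 + 2*x_2**2 - x_2 + 1}.
Label its elements g_1 = x_1**3 - 2*x_1**2 + x_2**4 + 2*x_2**3, g_2 = x_1*x_2 - x_1 - x_2**4 + x_2**3 + 2*x_2**2 - 2*x_2, g_3 = x_2**5 - x_2**4 - 2*x_2**3 + 2*x_2**2 - x_2 + 1.

Reduce p = -x_1**2 + 2 modulo G:
  leading term x_1**2: no divisor's leading term divides it; move -x_1**2 to the remainder.
  leading term 1: no divisor's leading term divides it; move 2 to the remainder.
  normal form = -x_1**2 + 2.
The normal form is nonzero, so p ∉ I. Since p minus its normal form lies in I, I + (p) = I + (r) where r = -x_1**2 + 2; decide whether this ideal is the whole ring.
Run Buchberger on G together with r (pairs among the g_i already reduce to 0 since G is a Gröbner basis):
g_1 = x_1**3 - 2*x_1**2 + x_2**4 + 2*x_2**3, LT = x_1**3.
g_2 = x_1*x_2 - x_1 - x_2**4 + x_2**3 + 2*x_2**2 - 2*x_2, LT = x_1*x_2.
g_3 = x_2**5 - x_2**4 - 2*x_2**3 + 2*x_2**2 - x_2 + 1, LT = x_2**5.
r = -x_1**2 + 2, LT = x_1**2.

S(g_1,r): lcm = x_1**3. S = -2*x_1**2 + 2*x_1 + x_2**4 + 2*x_2**3.
  reduce S modulo (g_1, g_2, g_3, r):
  remainder 2*x_1 + x_2**4 + 2*x_2**3 + 1 ≠ 0; add m_5 = 2*x_1 + x_2**4 + 2*x_2**3 + 1 to the basis.

S(g_2,r): lcm = x_1**2*x_2. S = -x_1**2 - x_1*x_2**4 + x_1*x_2**3 + 2*x_1*x_2**2 - 2*x_1*x_2 + 2*x_2.
  reduce S modulo (g_1, g_2, g_3, r, m_5):
  remainder -x_2**3 + x_2**2 - x_2 + 1 ≠ 0; add m_6 = -x_2**3 + x_2**2 - x_2 + 1 to the basis.

S(g_1,m_5): lcm = x_1**3. S = 2*x_1**2*x_2**4 - x_1**2*x_2**3 + x_2**4 + 2*x_2**3.
  reduce S modulo (g_1, g_2, g_3, r, m_5, m_6):
  remainder x_2**2 + 2*x_2 + 2 ≠ 0; add m_7 = x_2**2 + 2*x_2 + 2 to the basis.

S(g_2,m_5): lcm = x_1*x_2. S = -x_1 + 2*x_2**5 - 2*x_2**4 + x_2**3 + 2*x_2**2.
  reduce S modulo (g_1, g_2, g_3, r, m_5, m_6, m_7):
  remainder -2*x_2 + 2 ≠ 0; add m_8 = -2*x_2 + 2 to the basis.

S(r,m_5): lcm = x_1**2. S = 2*x_1*x_2**4 - x_1*x_2**3 + 2*x_1 - 2.
  reduce S modulo (g_1, g_2, g_3, r, m_5, m_6, m_7, m_8):
  remainder 2 ≠ 0; add m_9 = 2 to the basis.

The other S-polynomials (S(g_1,g_2), S(g_1,g_3), S(g_2,g_3), S(g_3,r), S(g_3,m_5), S(g_1,m_6), S(g_2,m_6), S(g_3,m_6), S(r,m_6), S(m_5,m_6), S(g_1,m_7), S(g_2,m_7), S(g_3,m_7), S(r,m_7), S(m_5,m_7), S(m_6,m_7), S(g_1,m_8), S(g_2,m_8), S(g_3,m_8), S(r,m_8), S(m_5,m_8), S(m_6,m_8), S(m_7,m_8), S(g_1,m_9), S(g_2,m_9), S(g_3,m_9), S(r,m_9), S(m_5,m_9), S(m_6,m_9), S(m_7,m_9), S(m_8,m_9)) all reduce to 0 modulo the current basis, so we have a Gröbner basis.
Inter-reduce: drop elements whose leading term is divisible by another's, tail-reduce, and make monic.
Reduced Gröbner basis: {1}.
The reduced Gröbner basis of I + (p) is {1}: the ideal is the whole ring, so the enlarged system has no common solution — adjoining p is inconsistent.

Adjoining -x_1**2 + 2 makes the ideal the whole ring: the system is inconsistent.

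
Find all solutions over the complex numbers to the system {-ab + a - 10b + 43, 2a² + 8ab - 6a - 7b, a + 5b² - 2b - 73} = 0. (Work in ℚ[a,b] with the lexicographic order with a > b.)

{(1, 4)}

Compute a lex Gröbner basis by Buchberger's algorithm.
f_1 = -ab + a - 10b + 43, LT = ab.
f_2 = 2a² + 8ab - 6a - 7b, LT = a².
f_3 = a + 5b² - 2b - 73, LT = a.

S(f_1,f_2): lcm = a²b. S = -a² - 4ab² + 13ab - 43a + 7/2b².
  leading term a²: subtract (-½)·f_2 from -a² - 4ab² + 13ab - 43a + 7/2b² → -4ab² + 17ab - 46a + 7/2b² - 7/2b
  leading term ab²: subtract (4b)·f_1 from -4ab² + 17ab - 46a + 7/2b² - 7/2b → 13ab - 46a + 87/2b² - 351/2b
  leading term ab: subtract (-13)·f_1 from 13ab - 46a + 87/2b² - 351/2b → -33a + 87/2b² - 611/2b + 559
  leading term a: subtract (-33)·f_3 from -33a + 87/2b² - 611/2b + 559 → 417/2b² - 743/2b - 1850
  leading term b²: no divisor's leading term divides it; move 417/2b² to the remainder.
  leading term b: no divisor's leading term divides it; move -743/2b to the remainder.
  leading term 1: no divisor's leading term divides it; move -1850 to the remainder.
  remainder 417/2b² - 743/2b - 1850 ≠ 0; add h_4 = 417/2b² - 743/2b - 1850 to the basis.

S(f_1,f_3): lcm = ab. S = -a - 5b³ + 2b² + 83b - 43.
  leading term a: subtract (-1)·f_3 from -a - 5b³ + 2b² + 83b - 43 → -5b³ + 7b² + 81b - 116
  leading term b³: subtract (-10/417b)·h_4 from -5b³ + 7b² + 81b - 116 → -796/417b² + 15277/417b - 116
  leading term b²: subtract (-1592/173889)·h_4 from -796/417b² + 15277/417b - 116 → 5779081/173889b - 23116324/173889
  leading term b: no divisor's leading term divides it; move 5779081/173889b to the remainder.
  leading term 1: no divisor's leading term divides it; move -23116324/173889 to the remainder.
  remainder 5779081/173889b - 23116324/173889 ≠ 0; add h_5 = 5779081/173889b - 23116324/173889 to the basis.

The other S-polynomials (S(f_2,f_3), S(f_1,h_4), S(f_2,h_4), S(f_3,h_4), S(f_1,h_5), S(f_2,h_5), S(f_3,h_5), S(h_4,h_5)) all reduce to 0 modulo the current basis, so we have a Gröbner basis.
Inter-reduce: drop elements whose leading term is divisible by another's, tail-reduce, and make monic.
Reduced Gröbner basis: {a - 1, b - 4}.

From the last basis element, b - 4 = 0, so b takes values in {4}. Each choice, substituted upward through the basis, yields the corresponding point(s) of the solution set.
  b = 4: the earlier basis element becomes a - 1 = 0, giving a = 1 — point (1, 4).
Check: every point annihilates each of the original generators.
This is the nonlinear analogue of row-reducing a linear system.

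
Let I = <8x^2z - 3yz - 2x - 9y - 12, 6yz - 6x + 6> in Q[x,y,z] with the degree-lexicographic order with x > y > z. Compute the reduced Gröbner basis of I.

Buchberger's algorithm terminates because the ascending chain of leading-term ideals stabilizes.

f_1 = 8x^2z - 3yz - 2x - 9y - 12, LT = x^2z.
f_2 = 6yz - 6x + 6, LT = yz.

S(f_1,f_2): lcm = x^2yz. S = x^3 - 3/8y^2z - x^2 - 1/4xy - 9/8y^2 - 3/2y.
  reduce S modulo (f_1, f_2):
  remainder x^3 - x^2 - 5/8xy - 9/8y^2 - 9/8y ≠ 0; add g_3 = x^3 - x^2 - 5/8xy - 9/8y^2 - 9/8y to the basis.

The other S-polynomials (S(f_1,g_3), S(f_2,g_3)) all reduce to 0 modulo the current basis, so we have a Gröbner basis.

G = {x^3 - x^2 - 5/8xy - 9/8y^2 - 9/8y, x^2z - 5/8x - 9/8y - 9/8, yz - x + 1}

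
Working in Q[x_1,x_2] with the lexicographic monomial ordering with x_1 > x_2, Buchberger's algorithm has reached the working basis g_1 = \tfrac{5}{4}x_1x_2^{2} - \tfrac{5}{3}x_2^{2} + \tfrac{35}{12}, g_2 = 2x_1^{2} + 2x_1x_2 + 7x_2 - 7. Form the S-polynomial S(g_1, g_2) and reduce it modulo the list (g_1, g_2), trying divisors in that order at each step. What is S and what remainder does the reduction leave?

lcm(LM(g_1), LM(g_2)) = x_1^{2}x_2^{2}.
S = (lcm/LT(g_1))·g_1 − (lcm/LT(g_2))·g_2 = -x_1x_2^{3} - \tfrac{4}{3}x_1x_2^{2} + \tfrac{7}{3}x_1 - \tfrac{7}{2}x_2^{3} + \tfrac{7}{2}x_2^{2}.
Reduce S modulo (g_1, g_2) in that order:
  leading term x_1x_2^{3}: subtract (-\tfrac{4}{5}x_2)·g_1 from -x_1x_2^{3} - \tfrac{4}{3}x_1x_2^{2} + \tfrac{7}{3}x_1 - \tfrac{7}{2}x_2^{3} + \tfrac{7}{2}x_2^{2} → -\tfrac{4}{3}x_1x_2^{2} + \tfrac{7}{3}x_1 - \tfrac{29}{6}x_2^{3} + \tfrac{7}{2}x_2^{2} + \tfrac{7}{3}x_2
  leading term x_1x_2^{2}: subtract (-\tfrac{16}{15})·g_1 from -\tfrac{4}{3}x_1x_2^{2} + \tfrac{7}{3}x_1 - \tfrac{29}{6}x_2^{3} + \tfrac{7}{2}x_2^{2} + \tfrac{7}{3}x_2 → \tfrac{7}{3}x_1 - \tfrac{29}{6}x_2^{3} + \tfrac{31}{18}x_2^{2} + \tfrac{7}{3}x_2 + \tfrac{28}{9}
  leading term x_1: no divisor's leading term divides it; move \tfrac{7}{3}x_1 to the remainder.
  leading term x_2^{3}: no divisor's leading term divides it; move -\tfrac{29}{6}x_2^{3} to the remainder.
  leading term x_2^{2}: no divisor's leading term divides it; move \tfrac{31}{18}x_2^{2} to the remainder.
  leading term x_2: no divisor's leading term divides it; move \tfrac{7}{3}x_2 to the remainder.
  leading term 1: no divisor's leading term divides it; move \tfrac{28}{9} to the remainder.
The remainder \tfrac{7}{3}x_1 - \tfrac{29}{6}x_2^{3} + \tfrac{31}{18}x_2^{2} + \tfrac{7}{3}x_2 + \tfrac{28}{9} is nonzero, so it would be added as the next basis element.

S(g_1, g_2) = -x_1x_2^{3} - \tfrac{4}{3}x_1x_2^{2} + \tfrac{7}{3}x_1 - \tfrac{7}{2}x_2^{3} + \tfrac{7}{2}x_2^{2}; remainder on division = \tfrac{7}{3}x_1 - \tfrac{29}{6}x_2^{3} + \tfrac{31}{18}x_2^{2} + \tfrac{7}{3}x_2 + \tfrac{28}{9}.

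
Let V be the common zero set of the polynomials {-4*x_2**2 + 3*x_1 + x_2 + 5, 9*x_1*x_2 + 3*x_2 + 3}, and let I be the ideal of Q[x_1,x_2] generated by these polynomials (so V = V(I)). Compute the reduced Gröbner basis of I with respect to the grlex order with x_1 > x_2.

This is the nonlinear analogue of row-reducing a linear system.

f_1 = -4*x_2**2 + 3*x_1 + x_2 + 5, LT = x_2**2.
f_2 = 9*x_1*x_2 + 3*x_2 + 3, LT = x_1*x_2.

S(f_1,f_2): lcm = x_1*x_2**2. S = -3/4*x_1**2 - 1/4*x_1*x_2 - 1/3*x_2**2 - 5/4*x_1 - 1/3*x_2.
  leading term x_1**2: no divisor's leading term divides it; move -3/4*x_1**2 to the remainder.
  leading term x_1*x_2: subtract (-1/36)·f_2 from -1/4*x_1*x_2 - 1/3*x_2**2 - 5/4*x_1 - 1/3*x_2 → -1/3*x_2**2 - 5/4*x_1 - 1/4*x_2 + 1/12
  leading term x_2**2: subtract (1/12)·f_1 from -1/3*x_2**2 - 5/4*x_1 - 1/4*x_2 + 1/12 → -3/2*x_1 - 1/3*x_2 - 1/3
  leading term x_1: no divisor's leading term divides it; move -3/2*x_1 to the remainder.
  leading term x_2: no divisor's leading term divides it; move -1/3*x_2 to the remainder.
  leading term 1: no divisor's leading term divides it; move -1/3 to the remainder.
  remainder -3/4*x_1**2 - 3/2*x_1 - 1/3*x_2 - 1/3 ≠ 0; add g_3 = -3/4*x_1**2 - 3/2*x_1 - 1/3*x_2 - 1/3 to the basis.

The other S-polynomials (S(f_1,g_3), S(f_2,g_3)) all reduce to 0 modulo the current basis, so we have a Gröbner basis.

G = {x_1**2 + 2*x_1 + 4/9*x_2 + 4/9, x_1*x_2 + 1/3*x_2 + 1/3, x_2**2 - 3/4*x_1 - 1/4*x_2 - 5/4}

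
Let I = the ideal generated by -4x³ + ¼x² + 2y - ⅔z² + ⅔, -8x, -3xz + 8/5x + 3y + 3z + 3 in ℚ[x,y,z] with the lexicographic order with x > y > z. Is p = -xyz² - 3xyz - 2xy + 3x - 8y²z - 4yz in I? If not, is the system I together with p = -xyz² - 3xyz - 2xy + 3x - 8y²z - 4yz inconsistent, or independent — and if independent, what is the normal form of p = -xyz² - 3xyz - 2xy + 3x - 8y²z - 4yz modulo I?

First compute the reduced Gröbner basis of I by Buchberger's algorithm.
f_1 = -4x³ + ¼x² + 2y - ⅔z² + ⅔, LT = x³.
f_2 = -8x, LT = x.
f_3 = -3xz + 8/5x + 3y + 3z + 3, LT = xz.

S(f_1,f_2): lcm = x³. S = -1/16x² - ½y + ⅙z² - ⅙.
  leading term x²: subtract (1/128x)·f_2 from -1/16x² - ½y + ⅙z² - ⅙ → -½y + ⅙z² - ⅙
  leading term y: no divisor's leading term divides it; move -½y to the remainder.
  leading term z²: no divisor's leading term divides it; move ⅙z² to the remainder.
  leading term 1: no divisor's leading term divides it; move -⅙ to the remainder.
  remainder -½y + ⅙z² - ⅙ ≠ 0; add h_4 = -½y + ⅙z² - ⅙ to the basis.

S(f_2,f_3): lcm = xz. S = 8/15x + y + z + 1.
  leading term x: subtract (-1/15)·f_2 from 8/15x + y + z + 1 → y + z + 1
  leading term y: subtract (-2)·h_4 from y + z + 1 → ⅓z² + z + ⅔
  leading term z²: no divisor's leading term divides it; move ⅓z² to the remainder.
  leading term z: no divisor's leading term divides it; move z to the remainder.
  leading term 1: no divisor's leading term divides it; move ⅔ to the remainder.
  remainder ⅓z² + z + ⅔ ≠ 0; add h_5 = ⅓z² + z + ⅔ to the basis.

The other S-polynomials (S(f_1,f_3), S(f_1,h_4), S(f_2,h_4), S(f_3,h_4), S(f_1,h_5), S(f_2,h_5), S(f_3,h_5), S(h_4,h_5)) all reduce to 0 modulo the current basis, so we have a Gröbner basis.
Inter-reduce: drop elements whose leading term is divisible by another's, tail-reduce, and make monic.
Reduced Gröbner basis: {x, y + z + 1, z² + 3z + 2}.
Label its elements g_1 = x, g_2 = y + z + 1, g_3 = z² + 3z + 2.

Reduce p = -xyz² - 3xyz - 2xy + 3x - 8y²z - 4yz modulo G:
  leading term xyz²: subtract (-yz²)·g_1 from -xyz² - 3xyz - 2xy + 3x - 8y²z - 4yz → -3xyz - 2xy + 3x - 8y²z - 4yz
  leading term xyz: subtract (-3yz)·g_1 from -3xyz - 2xy + 3x - 8y²z - 4yz → -2xy + 3x - 8y²z - 4yz
  leading term xy: subtract (-2y)·g_1 from -2xy + 3x - 8y²z - 4yz → 3x - 8y²z - 4yz
  leading term x: subtract (3)·g_1 from 3x - 8y²z - 4yz → -8y²z - 4yz
  leading term y²z: subtract (-8yz)·g_2 from -8y²z - 4yz → 8yz² + 4yz
  leading term yz²: subtract (8z²)·g_2 from 8yz² + 4yz → 4yz - 8z³ - 8z²
  leading term yz: subtract (4z)·g_2 from 4yz - 8z³ - 8z² → -8z³ - 12z² - 4z
  leading term z³: subtract (-8z)·g_3 from -8z³ - 12z² - 4z → 12z² + 12z
  leading term z²: subtract (12)·g_3 from 12z² + 12z → -24z - 24
  leading term z: no divisor's leading term divides it; move -24z to the remainder.
  leading term 1: no divisor's leading term divides it; move -24 to the remainder.
  normal form = -24z - 24.
The normal form is nonzero, so p ∉ I. Since p minus its normal form lies in I, I + (p) = I + (r) where r = -24z - 24; decide whether this ideal is the whole ring.
Run Buchberger on G together with r (pairs among the g_i already reduce to 0 since G is a Gröbner basis):
g_1 = x, LT = x.
g_2 = y + z + 1, LT = y.
g_3 = z² + 3z + 2, LT = z².
r = -24z - 24, LT = z.

The S-polynomials (S(g_1,g_2), S(g_1,g_3), S(g_1,r), S(g_2,g_3), S(g_2,r), S(g_3,r)) all reduce to 0 modulo the current basis, so we have a Gröbner basis.
Inter-reduce: drop elements whose leading term is divisible by another's, tail-reduce, and make monic.
Reduced Gröbner basis: {x, y, z + 1}.
The reduced Gröbner basis of I + (p) is {x, y, z + 1} ≠ {1}, a proper ideal, so the enlarged system stays consistent: p is independent of I, with normal form -24z - 24.

-xyz² - 3xyz - 2xy + 3x - 8y²z - 4yz is independent of I; its normal form modulo I is -24z - 24.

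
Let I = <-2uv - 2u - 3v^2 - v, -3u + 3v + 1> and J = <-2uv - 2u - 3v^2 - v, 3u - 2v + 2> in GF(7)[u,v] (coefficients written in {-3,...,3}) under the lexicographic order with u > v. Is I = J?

Two ideals are equal iff their reduced Gröbner bases coincide (the reduced basis is unique for a fixed ordering).
Buchberger on the first generating set:
f_1 = -2uv - 2u - 3v^2 - v, LT = uv.
f_2 = -3u + 3v + 1, LT = u.

S(f_1,f_2): lcm = uv. S = u - v^2 + 2v.
  reduce S modulo (f_1, f_2):
  remainder -v^2 + 3v - 2 ≠ 0; add g_3 = -v^2 + 3v - 2 to the basis.

The other S-polynomials (S(f_1,g_3), S(f_2,g_3)) all reduce to 0 modulo the current basis, so we have a Gröbner basis.
Inter-reduce: drop elements whose leading term is divisible by another's, tail-reduce, and make monic.
Reduced Gröbner basis: {u - v + 2, v^2 - 3v + 2}.

Buchberger on the second generating set:
h_1 = -2uv - 2u - 3v^2 - v, LT = uv.
h_2 = 3u - 2v + 2, LT = u.

S(h_1,h_2): lcm = uv. S = u + v^2 + v.
  reduce S modulo (h_1, h_2):
  remainder v^2 - 3v - 3 ≠ 0; add k_3 = v^2 - 3v - 3 to the basis.

The other S-polynomials (S(h_1,k_3), S(h_2,k_3)) all reduce to 0 modulo the current basis, so we have a Gröbner basis.
Inter-reduce: drop elements whose leading term is divisible by another's, tail-reduce, and make monic.
Reduced Gröbner basis: {u - 3v + 3, v^2 - 3v - 3}.

These differ, so the ideals are not equal.

No, the ideals differ.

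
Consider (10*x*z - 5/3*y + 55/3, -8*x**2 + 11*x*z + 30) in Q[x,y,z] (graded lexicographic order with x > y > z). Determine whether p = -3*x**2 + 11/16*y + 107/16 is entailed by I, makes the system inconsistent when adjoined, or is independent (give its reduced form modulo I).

Adjoining -3*x**2 + 11/16*y + 107/16 makes the ideal the whole ring: the system is inconsistent.

First compute the reduced Gröbner basis of I by Buchberger's algorithm.
f_1 = 10*x*z - 5/3*y + 55/3, LT = x*z.
f_2 = -8*x**2 + 11*x*z + 30, LT = x**2.

S(f_1,f_2): lcm = x**2*z. S = 11/8*x*z**2 - 1/6*x*y + 11/6*x + 15/4*z.
  leading term x*z**2: subtract (11/80*z)·f_1 from 11/8*x*z**2 - 1/6*x*y + 11/6*x + 15/4*z → -1/6*x*y + 11/48*y*z + 11/6*x + 59/48*z
  leading term x*y: no divisor's leading term divides it; move -1/6*x*y to the remainder.
  leading term y*z: no divisor's leading term divides it; move 11/48*y*z to the remainder.
  leading term x: no divisor's leading term divides it; move 11/6*x to the remainder.
  leading term z: no divisor's leading term divides it; move 59/48*z to the remainder.
  remainder -1/6*x*y + 11/48*y*z + 11/6*x + 59/48*z ≠ 0; add h_3 = -1/6*x*y + 11/48*y*z + 11/6*x + 59/48*z to the basis.

S(f_1,h_3): lcm = x*y*z. S = 11/8*y*z**2 + 11*x*z - 1/6*y**2 + 59/8*z**2 + 11/6*y.
  leading term y*z**2: no divisor's leading term divides it; move 11/8*y*z**2 to the remainder.
  leading term x*z: subtract (11/10)·f_1 from 11*x*z - 1/6*y**2 + 59/8*z**2 + 11/6*y → -1/6*y**2 + 59/8*z**2 + 11/3*y - 121/6
  leading term y**2: no divisor's leading term divides it; move -1/6*y**2 to the remainder.
  leading term z**2: no divisor's leading term divides it; move 59/8*z**2 to the remainder.
  leading term y: no divisor's leading term divides it; move 11/3*y to the remainder.
  leading term 1: no divisor's leading term divides it; move -121/6 to the remainder.
  remainder 11/8*y*z**2 - 1/6*y**2 + 59/8*z**2 + 11/3*y - 121/6 ≠ 0; add h_4 = 11/8*y*z**2 - 1/6*y**2 + 59/8*z**2 + 11/3*y - 121/6 to the basis.

The other S-polynomials (S(f_2,h_3), S(f_1,h_4), S(f_2,h_4), S(h_3,h_4)) all reduce to 0 modulo the current basis, so we have a Gröbner basis.
Inter-reduce: drop elements whose leading term is divisible by another's, tail-reduce, and make monic.
Reduced Gröbner basis: {y*z**2 - 4/33*y**2 + 59/11*z**2 + 8/3*y - 44/3, x**2 - 11/48*y - 59/48, x*y - 11/8*y*z - 11*x - 59/8*z, x*z - 1/6*y + 11/6}.
Label its elements g_1 = y*z**2 - 4/33*y**2 + 59/11*z**2 + 8/3*y - 44/3, g_2 = x**2 - 11/48*y - 59/48, g_3 = x*y - 11/8*y*z - 11*x - 59/8*z, g_4 = x*z - 1/6*y + 11/6.

Reduce p = -3*x**2 + 11/16*y + 107/16 modulo G:
  leading term x**2: subtract (-3)·g_2 from -3*x**2 + 11/16*y + 107/16 → 3
  leading term 1: no divisor's leading term divides it; move 3 to the remainder.
  normal form = 3.
The normal form is nonzero, so p ∉ I. Since p minus its normal form lies in I, I + (p) = I + (r) where r = 3; decide whether this ideal is the whole ring.
Here r = 3 is a nonzero constant, hence a unit: 1 ∈ I + (p), the Gröbner basis of I + (p) is {1}, and the enlarged system has no common solution — adjoining p is inconsistent.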